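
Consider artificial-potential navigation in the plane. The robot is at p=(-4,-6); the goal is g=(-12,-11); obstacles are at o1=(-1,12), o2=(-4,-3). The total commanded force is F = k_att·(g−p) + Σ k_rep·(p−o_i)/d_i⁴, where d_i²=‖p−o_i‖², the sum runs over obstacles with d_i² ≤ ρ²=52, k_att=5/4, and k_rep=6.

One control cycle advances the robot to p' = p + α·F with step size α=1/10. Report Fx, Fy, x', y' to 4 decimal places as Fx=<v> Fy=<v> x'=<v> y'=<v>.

Fx=-10.0000 Fy=-6.4722 x'=-5.0000 y'=-6.6472

F_att = 5/4·(g−p) = 5/4·(-8,-5) = (-10.0000,-6.2500)
o1: d²=333 > ρ²=52 → inactive
o2: d²=9 ≤ ρ²=52; F_rep = 6·(0,-3)/9² = (0.0000,-0.2222)
F = F_att + ΣF_rep = (-10.0000,-6.4722)
p' = p + 1/10·F = (-5.0000,-6.6472)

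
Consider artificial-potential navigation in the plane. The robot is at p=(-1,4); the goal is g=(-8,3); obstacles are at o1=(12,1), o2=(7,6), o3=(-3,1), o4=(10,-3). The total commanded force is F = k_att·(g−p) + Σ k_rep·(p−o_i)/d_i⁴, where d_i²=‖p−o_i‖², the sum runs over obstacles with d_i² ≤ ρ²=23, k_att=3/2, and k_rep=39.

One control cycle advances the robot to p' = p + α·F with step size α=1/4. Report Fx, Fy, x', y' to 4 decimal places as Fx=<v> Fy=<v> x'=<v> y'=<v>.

Fx=-10.0385 Fy=-0.8077 x'=-3.5096 y'=3.7981

F_att = 3/2·(g−p) = 3/2·(-7,-1) = (-10.5000,-1.5000)
o1: d²=178 > ρ²=23 → inactive
o2: d²=68 > ρ²=23 → inactive
o3: d²=13 ≤ ρ²=23; F_rep = 39·(2,3)/13² = (0.4615,0.6923)
o4: d²=170 > ρ²=23 → inactive
F = F_att + ΣF_rep = (-10.0385,-0.8077)
p' = p + 1/4·F = (-3.5096,3.7981)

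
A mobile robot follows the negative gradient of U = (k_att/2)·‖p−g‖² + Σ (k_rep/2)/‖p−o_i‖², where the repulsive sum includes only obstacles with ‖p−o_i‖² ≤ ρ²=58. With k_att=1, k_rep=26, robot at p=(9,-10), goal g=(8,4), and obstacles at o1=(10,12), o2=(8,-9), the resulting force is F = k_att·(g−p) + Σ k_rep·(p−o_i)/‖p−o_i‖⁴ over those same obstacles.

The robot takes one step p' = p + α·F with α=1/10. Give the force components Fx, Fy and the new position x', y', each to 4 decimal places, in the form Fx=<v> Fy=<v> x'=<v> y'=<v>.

Fx=5.5000 Fy=7.5000 x'=9.5500 y'=-9.2500

F_att = 1·(g−p) = 1·(-1,14) = (-1.0000,14.0000)
o1: d²=485 > ρ²=58 → inactive
o2: d²=2 ≤ ρ²=58; F_rep = 26·(1,-1)/2² = (6.5000,-6.5000)
F = F_att + ΣF_rep = (5.5000,7.5000)
p' = p + 1/10·F = (9.5500,-9.2500)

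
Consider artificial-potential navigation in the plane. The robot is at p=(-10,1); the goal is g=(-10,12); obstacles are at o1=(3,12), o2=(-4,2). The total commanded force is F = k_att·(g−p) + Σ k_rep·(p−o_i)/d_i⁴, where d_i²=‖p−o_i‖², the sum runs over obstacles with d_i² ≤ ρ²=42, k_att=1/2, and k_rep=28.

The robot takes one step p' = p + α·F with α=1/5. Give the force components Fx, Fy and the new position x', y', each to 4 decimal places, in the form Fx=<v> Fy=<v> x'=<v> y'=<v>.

F_att = 1/2·(g−p) = 1/2·(0,11) = (0.0000,5.5000)
o1: d²=290 > ρ²=42 → inactive
o2: d²=37 ≤ ρ²=42; F_rep = 28·(-6,-1)/37² = (-0.1227,-0.0205)
F = F_att + ΣF_rep = (-0.1227,5.4795)
p' = p + 1/5·F = (-10.0245,2.0959)

Fx=-0.1227 Fy=5.4795 x'=-10.0245 y'=2.0959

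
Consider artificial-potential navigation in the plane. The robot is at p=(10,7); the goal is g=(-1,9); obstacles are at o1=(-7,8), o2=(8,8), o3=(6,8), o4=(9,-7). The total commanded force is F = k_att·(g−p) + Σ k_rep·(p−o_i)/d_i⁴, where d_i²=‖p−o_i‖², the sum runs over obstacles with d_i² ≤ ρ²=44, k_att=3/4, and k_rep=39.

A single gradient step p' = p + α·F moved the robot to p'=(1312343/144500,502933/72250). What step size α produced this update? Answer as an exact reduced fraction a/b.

F_att = 3/4·(g−p) = 3/4·(-11,2) = (-8.2500,1.5000)
o1: d²=290 > ρ²=44 → inactive
o2: d²=5 ≤ ρ²=44; F_rep = 39·(2,-1)/5² = (3.1200,-1.5600)
o3: d²=17 ≤ ρ²=44; F_rep = 39·(4,-1)/17² = (0.5398,-0.1349)
o4: d²=197 > ρ²=44 → inactive
F = F_att + ΣF_rep = (-4.5902,-0.1949)
Δp = p'−p = (-0.9180,-0.0390); α = Δx/Fx = (-132657/144500) / (-132657/28900) = 1/5
check: Δy/Fy = (-2817/72250) / (-2817/14450) = 1/5 ✓

α = 1/5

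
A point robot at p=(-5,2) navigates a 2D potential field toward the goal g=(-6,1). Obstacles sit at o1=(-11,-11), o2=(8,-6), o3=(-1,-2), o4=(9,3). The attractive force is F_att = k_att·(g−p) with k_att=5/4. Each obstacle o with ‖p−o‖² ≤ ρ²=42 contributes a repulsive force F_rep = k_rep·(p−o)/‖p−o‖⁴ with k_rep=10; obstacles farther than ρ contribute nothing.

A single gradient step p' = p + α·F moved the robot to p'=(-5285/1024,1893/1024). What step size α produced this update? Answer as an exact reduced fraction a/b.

α = 1/8

F_att = 5/4·(g−p) = 5/4·(-1,-1) = (-1.2500,-1.2500)
o1: d²=205 > ρ²=42 → inactive
o2: d²=233 > ρ²=42 → inactive
o3: d²=32 ≤ ρ²=42; F_rep = 10·(-4,4)/32² = (-0.0391,0.0391)
o4: d²=197 > ρ²=42 → inactive
F = F_att + ΣF_rep = (-1.2891,-1.2109)
Δp = p'−p = (-0.1611,-0.1514); α = Δx/Fx = (-165/1024) / (-165/128) = 1/8
check: Δy/Fy = (-155/1024) / (-155/128) = 1/8 ✓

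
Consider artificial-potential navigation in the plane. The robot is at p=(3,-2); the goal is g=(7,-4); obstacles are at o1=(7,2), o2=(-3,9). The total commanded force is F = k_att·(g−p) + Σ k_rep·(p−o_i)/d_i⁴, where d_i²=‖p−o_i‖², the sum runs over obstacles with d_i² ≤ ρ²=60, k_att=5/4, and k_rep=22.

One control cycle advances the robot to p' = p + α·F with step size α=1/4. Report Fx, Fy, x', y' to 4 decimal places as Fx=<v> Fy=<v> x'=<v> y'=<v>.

Fx=4.9141 Fy=-2.5859 x'=4.2285 y'=-2.6465

F_att = 5/4·(g−p) = 5/4·(4,-2) = (5.0000,-2.5000)
o1: d²=32 ≤ ρ²=60; F_rep = 22·(-4,-4)/32² = (-0.0859,-0.0859)
o2: d²=157 > ρ²=60 → inactive
F = F_att + ΣF_rep = (4.9141,-2.5859)
p' = p + 1/4·F = (4.2285,-2.6465)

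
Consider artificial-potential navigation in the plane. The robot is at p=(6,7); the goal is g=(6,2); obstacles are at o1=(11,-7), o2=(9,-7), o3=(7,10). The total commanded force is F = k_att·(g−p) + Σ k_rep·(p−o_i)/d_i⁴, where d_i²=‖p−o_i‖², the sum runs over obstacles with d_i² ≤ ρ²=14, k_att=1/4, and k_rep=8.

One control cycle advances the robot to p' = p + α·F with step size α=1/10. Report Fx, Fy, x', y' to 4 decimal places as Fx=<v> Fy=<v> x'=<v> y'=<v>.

F_att = 1/4·(g−p) = 1/4·(0,-5) = (0.0000,-1.2500)
o1: d²=221 > ρ²=14 → inactive
o2: d²=205 > ρ²=14 → inactive
o3: d²=10 ≤ ρ²=14; F_rep = 8·(-1,-3)/10² = (-0.0800,-0.2400)
F = F_att + ΣF_rep = (-0.0800,-1.4900)
p' = p + 1/10·F = (5.9920,6.8510)

Fx=-0.0800 Fy=-1.4900 x'=5.9920 y'=6.8510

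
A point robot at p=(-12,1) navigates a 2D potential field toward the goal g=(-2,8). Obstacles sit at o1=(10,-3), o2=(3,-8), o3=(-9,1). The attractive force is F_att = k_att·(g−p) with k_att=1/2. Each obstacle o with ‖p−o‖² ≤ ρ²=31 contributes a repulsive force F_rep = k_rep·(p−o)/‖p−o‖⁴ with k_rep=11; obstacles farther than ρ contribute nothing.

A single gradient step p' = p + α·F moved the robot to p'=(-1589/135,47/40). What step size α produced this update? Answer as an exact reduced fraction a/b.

α = 1/20

F_att = 1/2·(g−p) = 1/2·(10,7) = (5.0000,3.5000)
o1: d²=500 > ρ²=31 → inactive
o2: d²=306 > ρ²=31 → inactive
o3: d²=9 ≤ ρ²=31; F_rep = 11·(-3,0)/9² = (-0.4074,0.0000)
F = F_att + ΣF_rep = (4.5926,3.5000)
Δp = p'−p = (0.2296,0.1750); α = Δx/Fx = (31/135) / (124/27) = 1/20
check: Δy/Fy = (7/40) / (7/2) = 1/20 ✓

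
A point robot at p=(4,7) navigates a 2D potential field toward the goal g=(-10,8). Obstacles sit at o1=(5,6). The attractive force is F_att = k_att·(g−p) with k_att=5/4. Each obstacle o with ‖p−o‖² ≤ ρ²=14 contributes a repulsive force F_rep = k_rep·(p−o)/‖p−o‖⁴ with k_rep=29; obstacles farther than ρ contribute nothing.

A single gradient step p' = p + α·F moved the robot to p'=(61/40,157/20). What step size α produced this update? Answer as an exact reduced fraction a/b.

α = 1/10

F_att = 5/4·(g−p) = 5/4·(-14,1) = (-17.5000,1.2500)
o1: d²=2 ≤ ρ²=14; F_rep = 29·(-1,1)/2² = (-7.2500,7.2500)
F = F_att + ΣF_rep = (-24.7500,8.5000)
Δp = p'−p = (-2.4750,0.8500); α = Δx/Fx = (-99/40) / (-99/4) = 1/10
check: Δy/Fy = (17/20) / (17/2) = 1/10 ✓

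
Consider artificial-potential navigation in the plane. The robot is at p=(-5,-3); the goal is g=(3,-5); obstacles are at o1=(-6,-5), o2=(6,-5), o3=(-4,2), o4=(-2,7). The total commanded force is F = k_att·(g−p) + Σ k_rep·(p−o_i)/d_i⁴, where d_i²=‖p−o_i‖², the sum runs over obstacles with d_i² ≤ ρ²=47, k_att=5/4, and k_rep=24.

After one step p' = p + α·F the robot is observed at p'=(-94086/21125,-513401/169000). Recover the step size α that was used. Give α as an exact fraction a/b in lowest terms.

F_att = 5/4·(g−p) = 5/4·(8,-2) = (10.0000,-2.5000)
o1: d²=5 ≤ ρ²=47; F_rep = 24·(1,2)/5² = (0.9600,1.9200)
o2: d²=125 > ρ²=47 → inactive
o3: d²=26 ≤ ρ²=47; F_rep = 24·(-1,-5)/26² = (-0.0355,-0.1775)
o4: d²=109 > ρ²=47 → inactive
F = F_att + ΣF_rep = (10.9245,-0.7575)
Δp = p'−p = (0.5462,-0.0379); α = Δx/Fx = (11539/21125) / (46156/4225) = 1/20
check: Δy/Fy = (-6401/169000) / (-6401/8450) = 1/20 ✓

α = 1/20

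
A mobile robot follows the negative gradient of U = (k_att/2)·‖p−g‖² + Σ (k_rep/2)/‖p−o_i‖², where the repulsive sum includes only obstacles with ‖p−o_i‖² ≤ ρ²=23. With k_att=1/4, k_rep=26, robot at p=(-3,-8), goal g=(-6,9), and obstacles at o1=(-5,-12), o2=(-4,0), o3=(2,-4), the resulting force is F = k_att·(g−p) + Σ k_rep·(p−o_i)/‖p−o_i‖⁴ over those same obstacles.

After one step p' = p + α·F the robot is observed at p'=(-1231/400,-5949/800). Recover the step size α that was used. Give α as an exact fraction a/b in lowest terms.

F_att = 1/4·(g−p) = 1/4·(-3,17) = (-0.7500,4.2500)
o1: d²=20 ≤ ρ²=23; F_rep = 26·(2,4)/20² = (0.1300,0.2600)
o2: d²=65 > ρ²=23 → inactive
o3: d²=41 > ρ²=23 → inactive
F = F_att + ΣF_rep = (-0.6200,4.5100)
Δp = p'−p = (-0.0775,0.5637); α = Δx/Fx = (-31/400) / (-31/50) = 1/8
check: Δy/Fy = (451/800) / (451/100) = 1/8 ✓

α = 1/8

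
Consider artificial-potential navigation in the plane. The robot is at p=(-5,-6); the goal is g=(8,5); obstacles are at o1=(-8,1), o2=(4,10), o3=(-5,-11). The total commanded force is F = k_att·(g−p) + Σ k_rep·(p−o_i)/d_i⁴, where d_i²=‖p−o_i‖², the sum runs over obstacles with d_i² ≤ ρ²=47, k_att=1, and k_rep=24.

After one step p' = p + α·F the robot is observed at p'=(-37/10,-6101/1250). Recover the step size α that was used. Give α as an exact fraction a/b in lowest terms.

F_att = 1·(g−p) = 1·(13,11) = (13.0000,11.0000)
o1: d²=58 > ρ²=47 → inactive
o2: d²=337 > ρ²=47 → inactive
o3: d²=25 ≤ ρ²=47; F_rep = 24·(0,5)/25² = (0.0000,0.1920)
F = F_att + ΣF_rep = (13.0000,11.1920)
Δp = p'−p = (1.3000,1.1192); α = Δx/Fx = (13/10) / (13) = 1/10
check: Δy/Fy = (1399/1250) / (1399/125) = 1/10 ✓

α = 1/10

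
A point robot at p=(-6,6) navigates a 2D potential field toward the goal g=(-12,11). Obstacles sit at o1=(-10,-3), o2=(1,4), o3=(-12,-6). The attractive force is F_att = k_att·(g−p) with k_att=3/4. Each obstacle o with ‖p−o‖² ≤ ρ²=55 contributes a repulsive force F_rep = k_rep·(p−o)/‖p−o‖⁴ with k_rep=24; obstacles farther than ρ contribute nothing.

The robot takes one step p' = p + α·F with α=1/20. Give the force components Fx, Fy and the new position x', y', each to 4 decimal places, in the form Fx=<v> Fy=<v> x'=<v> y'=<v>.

F_att = 3/4·(g−p) = 3/4·(-6,5) = (-4.5000,3.7500)
o1: d²=97 > ρ²=55 → inactive
o2: d²=53 ≤ ρ²=55; F_rep = 24·(-7,2)/53² = (-0.0598,0.0171)
o3: d²=180 > ρ²=55 → inactive
F = F_att + ΣF_rep = (-4.5598,3.7671)
p' = p + 1/20·F = (-6.2280,6.1884)

Fx=-4.5598 Fy=3.7671 x'=-6.2280 y'=6.1884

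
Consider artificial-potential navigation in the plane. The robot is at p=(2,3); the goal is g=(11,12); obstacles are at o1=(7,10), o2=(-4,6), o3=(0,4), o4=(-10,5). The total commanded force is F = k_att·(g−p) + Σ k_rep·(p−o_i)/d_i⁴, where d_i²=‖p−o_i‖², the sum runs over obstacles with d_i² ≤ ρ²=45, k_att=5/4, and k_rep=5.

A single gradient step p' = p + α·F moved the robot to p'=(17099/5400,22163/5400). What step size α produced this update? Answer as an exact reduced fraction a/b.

α = 1/10

F_att = 5/4·(g−p) = 5/4·(9,9) = (11.2500,11.2500)
o1: d²=74 > ρ²=45 → inactive
o2: d²=45 ≤ ρ²=45; F_rep = 5·(6,-3)/45² = (0.0148,-0.0074)
o3: d²=5 ≤ ρ²=45; F_rep = 5·(2,-1)/5² = (0.4000,-0.2000)
o4: d²=148 > ρ²=45 → inactive
F = F_att + ΣF_rep = (11.6648,11.0426)
Δp = p'−p = (1.1665,1.1043); α = Δx/Fx = (6299/5400) / (6299/540) = 1/10
check: Δy/Fy = (5963/5400) / (5963/540) = 1/10 ✓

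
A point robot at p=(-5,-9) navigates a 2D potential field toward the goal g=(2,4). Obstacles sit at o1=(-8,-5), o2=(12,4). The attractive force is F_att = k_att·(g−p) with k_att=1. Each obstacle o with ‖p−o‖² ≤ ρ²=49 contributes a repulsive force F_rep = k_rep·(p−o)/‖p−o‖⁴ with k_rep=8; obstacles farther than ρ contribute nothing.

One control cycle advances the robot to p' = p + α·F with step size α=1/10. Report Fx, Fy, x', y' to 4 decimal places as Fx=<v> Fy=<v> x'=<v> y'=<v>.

F_att = 1·(g−p) = 1·(7,13) = (7.0000,13.0000)
o1: d²=25 ≤ ρ²=49; F_rep = 8·(3,-4)/25² = (0.0384,-0.0512)
o2: d²=458 > ρ²=49 → inactive
F = F_att + ΣF_rep = (7.0384,12.9488)
p' = p + 1/10·F = (-4.2962,-7.7051)

Fx=7.0384 Fy=12.9488 x'=-4.2962 y'=-7.7051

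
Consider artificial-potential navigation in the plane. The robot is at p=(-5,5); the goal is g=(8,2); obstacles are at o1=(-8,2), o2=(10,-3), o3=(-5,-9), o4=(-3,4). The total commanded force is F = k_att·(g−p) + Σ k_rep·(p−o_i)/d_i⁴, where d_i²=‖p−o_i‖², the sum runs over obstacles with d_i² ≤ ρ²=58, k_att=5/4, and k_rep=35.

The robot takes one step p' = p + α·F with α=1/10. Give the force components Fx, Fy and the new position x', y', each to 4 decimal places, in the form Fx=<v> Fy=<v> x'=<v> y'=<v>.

Fx=13.7741 Fy=-2.0259 x'=-3.6226 y'=4.7974

F_att = 5/4·(g−p) = 5/4·(13,-3) = (16.2500,-3.7500)
o1: d²=18 ≤ ρ²=58; F_rep = 35·(3,3)/18² = (0.3241,0.3241)
o2: d²=289 > ρ²=58 → inactive
o3: d²=196 > ρ²=58 → inactive
o4: d²=5 ≤ ρ²=58; F_rep = 35·(-2,1)/5² = (-2.8000,1.4000)
F = F_att + ΣF_rep = (13.7741,-2.0259)
p' = p + 1/10·F = (-3.6226,4.7974)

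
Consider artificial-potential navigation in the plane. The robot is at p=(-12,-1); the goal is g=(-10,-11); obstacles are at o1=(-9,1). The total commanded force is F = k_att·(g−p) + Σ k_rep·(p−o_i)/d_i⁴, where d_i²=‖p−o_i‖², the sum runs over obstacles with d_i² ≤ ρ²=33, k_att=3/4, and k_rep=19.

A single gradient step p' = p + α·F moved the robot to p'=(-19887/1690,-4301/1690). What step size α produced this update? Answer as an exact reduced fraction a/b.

α = 1/5

F_att = 3/4·(g−p) = 3/4·(2,-10) = (1.5000,-7.5000)
o1: d²=13 ≤ ρ²=33; F_rep = 19·(-3,-2)/13² = (-0.3373,-0.2249)
F = F_att + ΣF_rep = (1.1627,-7.7249)
Δp = p'−p = (0.2325,-1.5450); α = Δx/Fx = (393/1690) / (393/338) = 1/5
check: Δy/Fy = (-2611/1690) / (-2611/338) = 1/5 ✓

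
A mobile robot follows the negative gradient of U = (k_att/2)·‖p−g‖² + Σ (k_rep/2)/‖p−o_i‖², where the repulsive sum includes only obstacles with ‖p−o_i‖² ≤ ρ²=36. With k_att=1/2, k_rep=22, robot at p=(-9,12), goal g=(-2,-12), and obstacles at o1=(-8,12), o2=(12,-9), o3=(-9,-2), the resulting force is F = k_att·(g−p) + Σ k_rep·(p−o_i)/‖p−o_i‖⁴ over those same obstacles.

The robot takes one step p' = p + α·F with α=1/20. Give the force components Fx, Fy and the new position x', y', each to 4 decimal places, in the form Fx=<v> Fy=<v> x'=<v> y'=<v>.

F_att = 1/2·(g−p) = 1/2·(7,-24) = (3.5000,-12.0000)
o1: d²=1 ≤ ρ²=36; F_rep = 22·(-1,0)/1² = (-22.0000,0.0000)
o2: d²=882 > ρ²=36 → inactive
o3: d²=196 > ρ²=36 → inactive
F = F_att + ΣF_rep = (-18.5000,-12.0000)
p' = p + 1/20·F = (-9.9250,11.4000)

Fx=-18.5000 Fy=-12.0000 x'=-9.9250 y'=11.4000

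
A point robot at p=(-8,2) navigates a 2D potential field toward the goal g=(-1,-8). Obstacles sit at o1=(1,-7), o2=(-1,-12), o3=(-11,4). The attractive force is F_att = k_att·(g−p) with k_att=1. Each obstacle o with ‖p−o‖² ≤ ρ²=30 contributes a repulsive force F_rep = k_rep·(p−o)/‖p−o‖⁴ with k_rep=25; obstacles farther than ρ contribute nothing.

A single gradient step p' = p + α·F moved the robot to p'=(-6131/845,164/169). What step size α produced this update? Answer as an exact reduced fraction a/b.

α = 1/10

F_att = 1·(g−p) = 1·(7,-10) = (7.0000,-10.0000)
o1: d²=162 > ρ²=30 → inactive
o2: d²=245 > ρ²=30 → inactive
o3: d²=13 ≤ ρ²=30; F_rep = 25·(3,-2)/13² = (0.4438,-0.2959)
F = F_att + ΣF_rep = (7.4438,-10.2959)
Δp = p'−p = (0.7444,-1.0296); α = Δx/Fx = (629/845) / (1258/169) = 1/10
check: Δy/Fy = (-174/169) / (-1740/169) = 1/10 ✓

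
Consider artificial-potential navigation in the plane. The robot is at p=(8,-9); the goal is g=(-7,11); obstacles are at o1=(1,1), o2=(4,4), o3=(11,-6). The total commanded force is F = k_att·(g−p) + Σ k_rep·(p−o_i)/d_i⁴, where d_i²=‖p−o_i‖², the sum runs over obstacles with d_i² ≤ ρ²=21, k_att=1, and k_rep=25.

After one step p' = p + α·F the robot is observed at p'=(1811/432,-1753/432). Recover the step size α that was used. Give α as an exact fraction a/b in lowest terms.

F_att = 1·(g−p) = 1·(-15,20) = (-15.0000,20.0000)
o1: d²=149 > ρ²=21 → inactive
o2: d²=185 > ρ²=21 → inactive
o3: d²=18 ≤ ρ²=21; F_rep = 25·(-3,-3)/18² = (-0.2315,-0.2315)
F = F_att + ΣF_rep = (-15.2315,19.7685)
Δp = p'−p = (-3.8079,4.9421); α = Δx/Fx = (-1645/432) / (-1645/108) = 1/4
check: Δy/Fy = (2135/432) / (2135/108) = 1/4 ✓

α = 1/4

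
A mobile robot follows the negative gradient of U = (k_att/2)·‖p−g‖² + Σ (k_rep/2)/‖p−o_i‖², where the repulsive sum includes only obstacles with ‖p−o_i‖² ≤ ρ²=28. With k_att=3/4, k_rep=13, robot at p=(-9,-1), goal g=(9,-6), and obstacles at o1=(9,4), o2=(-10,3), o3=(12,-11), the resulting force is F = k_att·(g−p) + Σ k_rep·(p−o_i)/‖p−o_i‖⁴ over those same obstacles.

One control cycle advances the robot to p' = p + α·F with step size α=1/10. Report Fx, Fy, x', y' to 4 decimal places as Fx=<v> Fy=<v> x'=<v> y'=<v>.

F_att = 3/4·(g−p) = 3/4·(18,-5) = (13.5000,-3.7500)
o1: d²=349 > ρ²=28 → inactive
o2: d²=17 ≤ ρ²=28; F_rep = 13·(1,-4)/17² = (0.0450,-0.1799)
o3: d²=541 > ρ²=28 → inactive
F = F_att + ΣF_rep = (13.5450,-3.9299)
p' = p + 1/10·F = (-7.6455,-1.3930)

Fx=13.5450 Fy=-3.9299 x'=-7.6455 y'=-1.3930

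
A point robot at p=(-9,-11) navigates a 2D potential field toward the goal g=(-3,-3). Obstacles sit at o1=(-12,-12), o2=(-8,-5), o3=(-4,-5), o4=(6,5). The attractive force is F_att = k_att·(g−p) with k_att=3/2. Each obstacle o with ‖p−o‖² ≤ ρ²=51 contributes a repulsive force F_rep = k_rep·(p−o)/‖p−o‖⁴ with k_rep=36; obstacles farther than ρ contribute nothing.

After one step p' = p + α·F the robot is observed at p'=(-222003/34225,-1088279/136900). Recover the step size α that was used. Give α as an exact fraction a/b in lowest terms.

F_att = 3/2·(g−p) = 3/2·(6,8) = (9.0000,12.0000)
o1: d²=10 ≤ ρ²=51; F_rep = 36·(3,1)/10² = (1.0800,0.3600)
o2: d²=37 ≤ ρ²=51; F_rep = 36·(-1,-6)/37² = (-0.0263,-0.1578)
o3: d²=61 > ρ²=51 → inactive
o4: d²=481 > ρ²=51 → inactive
F = F_att + ΣF_rep = (10.0537,12.2022)
Δp = p'−p = (2.5134,3.0506); α = Δx/Fx = (86022/34225) / (344088/34225) = 1/4
check: Δy/Fy = (417621/136900) / (417621/34225) = 1/4 ✓

α = 1/4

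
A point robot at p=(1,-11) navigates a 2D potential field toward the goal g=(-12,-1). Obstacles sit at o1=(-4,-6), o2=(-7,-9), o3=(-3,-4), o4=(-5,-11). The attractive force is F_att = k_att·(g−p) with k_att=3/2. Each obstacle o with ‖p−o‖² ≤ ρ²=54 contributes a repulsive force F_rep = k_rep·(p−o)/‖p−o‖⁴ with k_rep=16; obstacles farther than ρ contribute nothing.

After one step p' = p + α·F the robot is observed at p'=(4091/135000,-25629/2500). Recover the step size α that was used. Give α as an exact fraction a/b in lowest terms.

F_att = 3/2·(g−p) = 3/2·(-13,10) = (-19.5000,15.0000)
o1: d²=50 ≤ ρ²=54; F_rep = 16·(5,-5)/50² = (0.0320,-0.0320)
o2: d²=68 > ρ²=54 → inactive
o3: d²=65 > ρ²=54 → inactive
o4: d²=36 ≤ ρ²=54; F_rep = 16·(6,0)/36² = (0.0741,0.0000)
F = F_att + ΣF_rep = (-19.3939,14.9680)
Δp = p'−p = (-0.9697,0.7484); α = Δx/Fx = (-130909/135000) / (-130909/6750) = 1/20
check: Δy/Fy = (1871/2500) / (1871/125) = 1/20 ✓

α = 1/20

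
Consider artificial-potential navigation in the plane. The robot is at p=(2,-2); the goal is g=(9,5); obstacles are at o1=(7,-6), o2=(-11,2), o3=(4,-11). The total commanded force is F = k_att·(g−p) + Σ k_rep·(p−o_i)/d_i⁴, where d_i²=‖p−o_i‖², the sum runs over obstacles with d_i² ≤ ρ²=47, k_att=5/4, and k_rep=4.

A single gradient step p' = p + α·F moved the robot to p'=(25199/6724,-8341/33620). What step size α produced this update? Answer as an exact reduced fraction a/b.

α = 1/5

F_att = 5/4·(g−p) = 5/4·(7,7) = (8.7500,8.7500)
o1: d²=41 ≤ ρ²=47; F_rep = 4·(-5,4)/41² = (-0.0119,0.0095)
o2: d²=185 > ρ²=47 → inactive
o3: d²=85 > ρ²=47 → inactive
F = F_att + ΣF_rep = (8.7381,8.7595)
Δp = p'−p = (1.7476,1.7519); α = Δx/Fx = (11751/6724) / (58755/6724) = 1/5
check: Δy/Fy = (58899/33620) / (58899/6724) = 1/5 ✓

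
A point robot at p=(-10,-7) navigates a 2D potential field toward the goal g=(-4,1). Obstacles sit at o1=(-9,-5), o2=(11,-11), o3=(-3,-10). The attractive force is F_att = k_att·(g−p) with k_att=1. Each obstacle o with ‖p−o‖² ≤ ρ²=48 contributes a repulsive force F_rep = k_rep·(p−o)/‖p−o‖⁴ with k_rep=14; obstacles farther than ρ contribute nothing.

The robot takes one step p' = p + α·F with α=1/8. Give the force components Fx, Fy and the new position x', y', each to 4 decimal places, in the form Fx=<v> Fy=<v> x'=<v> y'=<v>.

Fx=5.4400 Fy=6.8800 x'=-9.3200 y'=-6.1400

F_att = 1·(g−p) = 1·(6,8) = (6.0000,8.0000)
o1: d²=5 ≤ ρ²=48; F_rep = 14·(-1,-2)/5² = (-0.5600,-1.1200)
o2: d²=457 > ρ²=48 → inactive
o3: d²=58 > ρ²=48 → inactive
F = F_att + ΣF_rep = (5.4400,6.8800)
p' = p + 1/8·F = (-9.3200,-6.1400)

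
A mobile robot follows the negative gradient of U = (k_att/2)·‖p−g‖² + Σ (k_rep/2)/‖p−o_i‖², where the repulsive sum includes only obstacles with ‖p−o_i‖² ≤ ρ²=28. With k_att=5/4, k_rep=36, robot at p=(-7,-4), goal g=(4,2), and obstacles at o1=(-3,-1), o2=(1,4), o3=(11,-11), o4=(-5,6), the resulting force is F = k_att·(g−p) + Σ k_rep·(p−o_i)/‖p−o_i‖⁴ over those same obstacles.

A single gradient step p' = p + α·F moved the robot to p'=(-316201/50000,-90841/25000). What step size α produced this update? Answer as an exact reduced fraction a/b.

α = 1/20

F_att = 5/4·(g−p) = 5/4·(11,6) = (13.7500,7.5000)
o1: d²=25 ≤ ρ²=28; F_rep = 36·(-4,-3)/25² = (-0.2304,-0.1728)
o2: d²=128 > ρ²=28 → inactive
o3: d²=373 > ρ²=28 → inactive
o4: d²=104 > ρ²=28 → inactive
F = F_att + ΣF_rep = (13.5196,7.3272)
Δp = p'−p = (0.6760,0.3664); α = Δx/Fx = (33799/50000) / (33799/2500) = 1/20
check: Δy/Fy = (9159/25000) / (9159/1250) = 1/20 ✓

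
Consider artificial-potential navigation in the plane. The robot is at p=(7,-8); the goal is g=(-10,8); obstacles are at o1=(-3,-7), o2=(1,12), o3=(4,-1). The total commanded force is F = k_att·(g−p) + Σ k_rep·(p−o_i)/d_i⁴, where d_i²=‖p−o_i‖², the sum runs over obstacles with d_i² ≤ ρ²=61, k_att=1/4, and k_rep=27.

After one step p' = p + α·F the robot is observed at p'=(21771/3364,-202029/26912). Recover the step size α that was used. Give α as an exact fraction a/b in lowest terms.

α = 1/8

F_att = 1/4·(g−p) = 1/4·(-17,16) = (-4.2500,4.0000)
o1: d²=101 > ρ²=61 → inactive
o2: d²=436 > ρ²=61 → inactive
o3: d²=58 ≤ ρ²=61; F_rep = 27·(3,-7)/58² = (0.0241,-0.0562)
F = F_att + ΣF_rep = (-4.2259,3.9438)
Δp = p'−p = (-0.5282,0.4930); α = Δx/Fx = (-1777/3364) / (-3554/841) = 1/8
check: Δy/Fy = (13267/26912) / (13267/3364) = 1/8 ✓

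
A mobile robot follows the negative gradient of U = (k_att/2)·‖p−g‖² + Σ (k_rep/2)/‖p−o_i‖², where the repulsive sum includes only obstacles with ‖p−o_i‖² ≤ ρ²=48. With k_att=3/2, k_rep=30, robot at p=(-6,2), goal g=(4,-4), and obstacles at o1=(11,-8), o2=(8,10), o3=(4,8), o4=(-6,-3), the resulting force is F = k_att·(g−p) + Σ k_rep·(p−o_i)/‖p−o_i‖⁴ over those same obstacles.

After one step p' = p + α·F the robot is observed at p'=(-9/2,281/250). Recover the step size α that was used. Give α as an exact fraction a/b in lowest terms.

F_att = 3/2·(g−p) = 3/2·(10,-6) = (15.0000,-9.0000)
o1: d²=389 > ρ²=48 → inactive
o2: d²=260 > ρ²=48 → inactive
o3: d²=136 > ρ²=48 → inactive
o4: d²=25 ≤ ρ²=48; F_rep = 30·(0,5)/25² = (0.0000,0.2400)
F = F_att + ΣF_rep = (15.0000,-8.7600)
Δp = p'−p = (1.5000,-0.8760); α = Δx/Fx = (3/2) / (15) = 1/10
check: Δy/Fy = (-219/250) / (-219/25) = 1/10 ✓

α = 1/10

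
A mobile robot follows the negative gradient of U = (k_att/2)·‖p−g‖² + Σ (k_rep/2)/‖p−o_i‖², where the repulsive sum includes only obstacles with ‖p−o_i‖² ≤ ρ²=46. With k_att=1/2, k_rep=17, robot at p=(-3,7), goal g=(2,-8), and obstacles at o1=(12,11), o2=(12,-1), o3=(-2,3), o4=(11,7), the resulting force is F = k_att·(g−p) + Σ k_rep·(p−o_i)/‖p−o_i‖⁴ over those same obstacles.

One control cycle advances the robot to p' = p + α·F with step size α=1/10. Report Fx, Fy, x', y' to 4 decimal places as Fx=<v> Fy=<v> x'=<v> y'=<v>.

F_att = 1/2·(g−p) = 1/2·(5,-15) = (2.5000,-7.5000)
o1: d²=241 > ρ²=46 → inactive
o2: d²=289 > ρ²=46 → inactive
o3: d²=17 ≤ ρ²=46; F_rep = 17·(-1,4)/17² = (-0.0588,0.2353)
o4: d²=196 > ρ²=46 → inactive
F = F_att + ΣF_rep = (2.4412,-7.2647)
p' = p + 1/10·F = (-2.7559,6.2735)

Fx=2.4412 Fy=-7.2647 x'=-2.7559 y'=6.2735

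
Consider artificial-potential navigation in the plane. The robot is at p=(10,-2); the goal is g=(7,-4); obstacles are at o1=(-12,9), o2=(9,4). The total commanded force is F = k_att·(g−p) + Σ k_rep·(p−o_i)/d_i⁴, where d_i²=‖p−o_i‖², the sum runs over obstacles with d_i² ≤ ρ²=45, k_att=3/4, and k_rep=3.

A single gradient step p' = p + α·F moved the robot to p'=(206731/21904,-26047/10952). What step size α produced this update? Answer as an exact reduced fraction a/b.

α = 1/4

F_att = 3/4·(g−p) = 3/4·(-3,-2) = (-2.2500,-1.5000)
o1: d²=605 > ρ²=45 → inactive
o2: d²=37 ≤ ρ²=45; F_rep = 3·(1,-6)/37² = (0.0022,-0.0131)
F = F_att + ΣF_rep = (-2.2478,-1.5131)
Δp = p'−p = (-0.5620,-0.3783); α = Δx/Fx = (-12309/21904) / (-12309/5476) = 1/4
check: Δy/Fy = (-4143/10952) / (-4143/2738) = 1/4 ✓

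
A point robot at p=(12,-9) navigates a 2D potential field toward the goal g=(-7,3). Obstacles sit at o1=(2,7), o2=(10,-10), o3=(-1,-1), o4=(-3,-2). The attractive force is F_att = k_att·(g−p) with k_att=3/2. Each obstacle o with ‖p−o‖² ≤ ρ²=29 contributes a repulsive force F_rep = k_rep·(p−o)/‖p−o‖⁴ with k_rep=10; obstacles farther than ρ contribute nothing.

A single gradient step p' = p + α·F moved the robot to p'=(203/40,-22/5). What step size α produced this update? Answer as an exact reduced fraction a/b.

α = 1/4

F_att = 3/2·(g−p) = 3/2·(-19,12) = (-28.5000,18.0000)
o1: d²=356 > ρ²=29 → inactive
o2: d²=5 ≤ ρ²=29; F_rep = 10·(2,1)/5² = (0.8000,0.4000)
o3: d²=233 > ρ²=29 → inactive
o4: d²=274 > ρ²=29 → inactive
F = F_att + ΣF_rep = (-27.7000,18.4000)
Δp = p'−p = (-6.9250,4.6000); α = Δx/Fx = (-277/40) / (-277/10) = 1/4
check: Δy/Fy = (23/5) / (92/5) = 1/4 ✓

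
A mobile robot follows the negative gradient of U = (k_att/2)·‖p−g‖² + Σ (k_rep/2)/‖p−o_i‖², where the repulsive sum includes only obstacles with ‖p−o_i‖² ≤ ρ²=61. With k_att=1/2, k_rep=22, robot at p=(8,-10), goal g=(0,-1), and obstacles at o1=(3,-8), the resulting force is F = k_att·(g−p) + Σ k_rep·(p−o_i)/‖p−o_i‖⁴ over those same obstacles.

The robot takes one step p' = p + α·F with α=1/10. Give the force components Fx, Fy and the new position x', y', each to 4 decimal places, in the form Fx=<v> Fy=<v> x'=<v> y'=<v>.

F_att = 1/2·(g−p) = 1/2·(-8,9) = (-4.0000,4.5000)
o1: d²=29 ≤ ρ²=61; F_rep = 22·(5,-2)/29² = (0.1308,-0.0523)
F = F_att + ΣF_rep = (-3.8692,4.4477)
p' = p + 1/10·F = (7.6131,-9.5552)

Fx=-3.8692 Fy=4.4477 x'=7.6131 y'=-9.5552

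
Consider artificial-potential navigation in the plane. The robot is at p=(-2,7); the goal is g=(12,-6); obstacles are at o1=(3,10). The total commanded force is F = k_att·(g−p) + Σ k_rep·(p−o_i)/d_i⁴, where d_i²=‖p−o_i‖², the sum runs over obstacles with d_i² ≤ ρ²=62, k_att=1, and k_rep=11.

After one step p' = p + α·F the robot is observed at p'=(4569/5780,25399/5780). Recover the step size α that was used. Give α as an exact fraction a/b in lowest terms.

F_att = 1·(g−p) = 1·(14,-13) = (14.0000,-13.0000)
o1: d²=34 ≤ ρ²=62; F_rep = 11·(-5,-3)/34² = (-0.0476,-0.0285)
F = F_att + ΣF_rep = (13.9524,-13.0285)
Δp = p'−p = (2.7905,-2.6057); α = Δx/Fx = (16129/5780) / (16129/1156) = 1/5
check: Δy/Fy = (-15061/5780) / (-15061/1156) = 1/5 ✓

α = 1/5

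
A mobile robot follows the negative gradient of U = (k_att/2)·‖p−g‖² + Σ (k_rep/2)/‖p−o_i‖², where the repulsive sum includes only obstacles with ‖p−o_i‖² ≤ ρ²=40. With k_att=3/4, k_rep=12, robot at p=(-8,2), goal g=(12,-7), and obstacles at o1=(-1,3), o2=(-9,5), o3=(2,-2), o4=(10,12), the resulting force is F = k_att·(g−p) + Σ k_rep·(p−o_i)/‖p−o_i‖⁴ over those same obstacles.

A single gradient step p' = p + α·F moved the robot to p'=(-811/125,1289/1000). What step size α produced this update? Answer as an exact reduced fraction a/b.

α = 1/10

F_att = 3/4·(g−p) = 3/4·(20,-9) = (15.0000,-6.7500)
o1: d²=50 > ρ²=40 → inactive
o2: d²=10 ≤ ρ²=40; F_rep = 12·(1,-3)/10² = (0.1200,-0.3600)
o3: d²=116 > ρ²=40 → inactive
o4: d²=424 > ρ²=40 → inactive
F = F_att + ΣF_rep = (15.1200,-7.1100)
Δp = p'−p = (1.5120,-0.7110); α = Δx/Fx = (189/125) / (378/25) = 1/10
check: Δy/Fy = (-711/1000) / (-711/100) = 1/10 ✓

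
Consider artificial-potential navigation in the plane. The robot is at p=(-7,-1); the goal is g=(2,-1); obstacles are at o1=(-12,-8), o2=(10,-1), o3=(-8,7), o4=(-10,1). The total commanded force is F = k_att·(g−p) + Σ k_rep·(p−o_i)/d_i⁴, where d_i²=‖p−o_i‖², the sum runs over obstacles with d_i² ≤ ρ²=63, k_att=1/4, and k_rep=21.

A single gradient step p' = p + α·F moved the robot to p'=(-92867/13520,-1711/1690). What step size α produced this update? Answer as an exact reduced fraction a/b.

α = 1/20

F_att = 1/4·(g−p) = 1/4·(9,0) = (2.2500,0.0000)
o1: d²=74 > ρ²=63 → inactive
o2: d²=289 > ρ²=63 → inactive
o3: d²=65 > ρ²=63 → inactive
o4: d²=13 ≤ ρ²=63; F_rep = 21·(3,-2)/13² = (0.3728,-0.2485)
F = F_att + ΣF_rep = (2.6228,-0.2485)
Δp = p'−p = (0.1311,-0.0124); α = Δx/Fx = (1773/13520) / (1773/676) = 1/20
check: Δy/Fy = (-21/1690) / (-42/169) = 1/20 ✓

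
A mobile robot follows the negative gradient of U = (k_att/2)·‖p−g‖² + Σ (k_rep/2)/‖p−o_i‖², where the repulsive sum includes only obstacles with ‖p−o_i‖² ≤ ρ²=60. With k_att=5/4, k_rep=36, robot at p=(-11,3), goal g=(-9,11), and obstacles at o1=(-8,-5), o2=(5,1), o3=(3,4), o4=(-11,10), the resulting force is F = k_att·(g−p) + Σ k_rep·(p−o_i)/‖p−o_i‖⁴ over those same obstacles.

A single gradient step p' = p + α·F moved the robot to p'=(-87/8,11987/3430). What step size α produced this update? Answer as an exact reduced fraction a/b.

F_att = 5/4·(g−p) = 5/4·(2,8) = (2.5000,10.0000)
o1: d²=73 > ρ²=60 → inactive
o2: d²=260 > ρ²=60 → inactive
o3: d²=197 > ρ²=60 → inactive
o4: d²=49 ≤ ρ²=60; F_rep = 36·(0,-7)/49² = (0.0000,-0.1050)
F = F_att + ΣF_rep = (2.5000,9.8950)
Δp = p'−p = (0.1250,0.4948); α = Δx/Fx = (1/8) / (5/2) = 1/20
check: Δy/Fy = (1697/3430) / (3394/343) = 1/20 ✓

α = 1/20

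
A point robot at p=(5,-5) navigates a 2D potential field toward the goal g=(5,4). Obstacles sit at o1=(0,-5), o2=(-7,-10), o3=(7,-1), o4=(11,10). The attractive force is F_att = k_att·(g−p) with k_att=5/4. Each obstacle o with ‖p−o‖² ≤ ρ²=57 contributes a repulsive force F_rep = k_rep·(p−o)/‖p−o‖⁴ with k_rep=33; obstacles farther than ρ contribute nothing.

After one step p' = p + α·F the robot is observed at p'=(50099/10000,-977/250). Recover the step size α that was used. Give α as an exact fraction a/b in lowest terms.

α = 1/10

F_att = 5/4·(g−p) = 5/4·(0,9) = (0.0000,11.2500)
o1: d²=25 ≤ ρ²=57; F_rep = 33·(5,0)/25² = (0.2640,0.0000)
o2: d²=169 > ρ²=57 → inactive
o3: d²=20 ≤ ρ²=57; F_rep = 33·(-2,-4)/20² = (-0.1650,-0.3300)
o4: d²=261 > ρ²=57 → inactive
F = F_att + ΣF_rep = (0.0990,10.9200)
Δp = p'−p = (0.0099,1.0920); α = Δx/Fx = (99/10000) / (99/1000) = 1/10
check: Δy/Fy = (273/250) / (273/25) = 1/10 ✓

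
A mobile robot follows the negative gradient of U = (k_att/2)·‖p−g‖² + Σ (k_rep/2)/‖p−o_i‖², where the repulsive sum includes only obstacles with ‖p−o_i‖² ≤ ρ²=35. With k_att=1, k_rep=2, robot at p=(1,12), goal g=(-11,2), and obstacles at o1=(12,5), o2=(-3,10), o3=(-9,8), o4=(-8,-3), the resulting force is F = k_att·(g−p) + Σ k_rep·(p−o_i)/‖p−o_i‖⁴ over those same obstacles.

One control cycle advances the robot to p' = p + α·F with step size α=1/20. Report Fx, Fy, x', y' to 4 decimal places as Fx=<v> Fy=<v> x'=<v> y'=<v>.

Fx=-11.9800 Fy=-9.9900 x'=0.4010 y'=11.5005

F_att = 1·(g−p) = 1·(-12,-10) = (-12.0000,-10.0000)
o1: d²=170 > ρ²=35 → inactive
o2: d²=20 ≤ ρ²=35; F_rep = 2·(4,2)/20² = (0.0200,0.0100)
o3: d²=116 > ρ²=35 → inactive
o4: d²=306 > ρ²=35 → inactive
F = F_att + ΣF_rep = (-11.9800,-9.9900)
p' = p + 1/20·F = (0.4010,11.5005)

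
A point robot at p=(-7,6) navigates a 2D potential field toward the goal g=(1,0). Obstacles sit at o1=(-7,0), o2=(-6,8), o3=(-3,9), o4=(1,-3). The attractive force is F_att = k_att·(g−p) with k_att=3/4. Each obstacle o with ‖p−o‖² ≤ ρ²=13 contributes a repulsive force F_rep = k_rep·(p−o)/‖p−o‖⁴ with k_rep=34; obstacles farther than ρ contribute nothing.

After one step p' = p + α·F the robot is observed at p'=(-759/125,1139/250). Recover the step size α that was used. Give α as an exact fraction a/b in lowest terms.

α = 1/5

F_att = 3/4·(g−p) = 3/4·(8,-6) = (6.0000,-4.5000)
o1: d²=36 > ρ²=13 → inactive
o2: d²=5 ≤ ρ²=13; F_rep = 34·(-1,-2)/5² = (-1.3600,-2.7200)
o3: d²=25 > ρ²=13 → inactive
o4: d²=145 > ρ²=13 → inactive
F = F_att + ΣF_rep = (4.6400,-7.2200)
Δp = p'−p = (0.9280,-1.4440); α = Δx/Fx = (116/125) / (116/25) = 1/5
check: Δy/Fy = (-361/250) / (-361/50) = 1/5 ✓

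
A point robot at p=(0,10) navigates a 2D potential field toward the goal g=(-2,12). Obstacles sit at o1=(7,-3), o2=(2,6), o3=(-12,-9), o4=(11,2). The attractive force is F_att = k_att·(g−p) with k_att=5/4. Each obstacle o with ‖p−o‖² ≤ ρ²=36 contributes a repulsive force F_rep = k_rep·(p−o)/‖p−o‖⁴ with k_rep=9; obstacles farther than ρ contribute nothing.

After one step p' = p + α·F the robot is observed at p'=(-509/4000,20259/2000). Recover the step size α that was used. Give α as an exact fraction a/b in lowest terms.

α = 1/20

F_att = 5/4·(g−p) = 5/4·(-2,2) = (-2.5000,2.5000)
o1: d²=218 > ρ²=36 → inactive
o2: d²=20 ≤ ρ²=36; F_rep = 9·(-2,4)/20² = (-0.0450,0.0900)
o3: d²=505 > ρ²=36 → inactive
o4: d²=185 > ρ²=36 → inactive
F = F_att + ΣF_rep = (-2.5450,2.5900)
Δp = p'−p = (-0.1273,0.1295); α = Δx/Fx = (-509/4000) / (-509/200) = 1/20
check: Δy/Fy = (259/2000) / (259/100) = 1/20 ✓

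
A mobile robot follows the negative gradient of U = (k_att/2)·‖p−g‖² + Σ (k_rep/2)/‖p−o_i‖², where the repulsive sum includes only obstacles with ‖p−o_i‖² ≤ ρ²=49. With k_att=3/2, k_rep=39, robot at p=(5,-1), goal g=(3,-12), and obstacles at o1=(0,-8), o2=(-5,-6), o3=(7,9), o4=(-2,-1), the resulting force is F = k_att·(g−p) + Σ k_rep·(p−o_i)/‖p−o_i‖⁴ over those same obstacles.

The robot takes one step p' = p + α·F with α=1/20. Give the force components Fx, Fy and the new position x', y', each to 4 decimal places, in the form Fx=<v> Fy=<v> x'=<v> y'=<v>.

Fx=-2.8863 Fy=-16.5000 x'=4.8557 y'=-1.8250

F_att = 3/2·(g−p) = 3/2·(-2,-11) = (-3.0000,-16.5000)
o1: d²=74 > ρ²=49 → inactive
o2: d²=125 > ρ²=49 → inactive
o3: d²=104 > ρ²=49 → inactive
o4: d²=49 ≤ ρ²=49; F_rep = 39·(7,0)/49² = (0.1137,0.0000)
F = F_att + ΣF_rep = (-2.8863,-16.5000)
p' = p + 1/20·F = (4.8557,-1.8250)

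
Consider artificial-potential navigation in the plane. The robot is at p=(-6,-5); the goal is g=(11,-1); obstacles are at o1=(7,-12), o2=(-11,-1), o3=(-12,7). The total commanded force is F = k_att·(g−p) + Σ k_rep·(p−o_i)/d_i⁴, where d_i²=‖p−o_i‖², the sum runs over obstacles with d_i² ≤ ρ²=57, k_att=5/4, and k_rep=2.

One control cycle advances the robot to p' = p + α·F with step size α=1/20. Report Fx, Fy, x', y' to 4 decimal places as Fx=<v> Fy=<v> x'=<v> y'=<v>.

F_att = 5/4·(g−p) = 5/4·(17,4) = (21.2500,5.0000)
o1: d²=218 > ρ²=57 → inactive
o2: d²=41 ≤ ρ²=57; F_rep = 2·(5,-4)/41² = (0.0059,-0.0048)
o3: d²=180 > ρ²=57 → inactive
F = F_att + ΣF_rep = (21.2559,4.9952)
p' = p + 1/20·F = (-4.9372,-4.7502)

Fx=21.2559 Fy=4.9952 x'=-4.9372 y'=-4.7502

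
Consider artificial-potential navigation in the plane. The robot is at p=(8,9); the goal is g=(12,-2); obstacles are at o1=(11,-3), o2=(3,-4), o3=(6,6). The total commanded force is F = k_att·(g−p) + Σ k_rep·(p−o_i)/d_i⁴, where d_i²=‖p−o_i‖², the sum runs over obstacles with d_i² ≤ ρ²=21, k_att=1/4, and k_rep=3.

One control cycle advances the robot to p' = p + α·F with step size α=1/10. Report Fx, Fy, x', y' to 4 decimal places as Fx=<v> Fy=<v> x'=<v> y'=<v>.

Fx=1.0355 Fy=-2.6967 x'=8.1036 y'=8.7303

F_att = 1/4·(g−p) = 1/4·(4,-11) = (1.0000,-2.7500)
o1: d²=153 > ρ²=21 → inactive
o2: d²=194 > ρ²=21 → inactive
o3: d²=13 ≤ ρ²=21; F_rep = 3·(2,3)/13² = (0.0355,0.0533)
F = F_att + ΣF_rep = (1.0355,-2.6967)
p' = p + 1/10·F = (8.1036,8.7303)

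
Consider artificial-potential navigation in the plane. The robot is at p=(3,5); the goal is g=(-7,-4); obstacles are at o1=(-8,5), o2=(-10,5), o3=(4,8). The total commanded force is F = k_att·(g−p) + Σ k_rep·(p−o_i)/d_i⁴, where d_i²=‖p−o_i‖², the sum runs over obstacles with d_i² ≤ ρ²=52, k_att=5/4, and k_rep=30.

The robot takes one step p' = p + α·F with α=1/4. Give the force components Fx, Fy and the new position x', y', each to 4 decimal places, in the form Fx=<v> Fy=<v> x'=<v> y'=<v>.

F_att = 5/4·(g−p) = 5/4·(-10,-9) = (-12.5000,-11.2500)
o1: d²=121 > ρ²=52 → inactive
o2: d²=169 > ρ²=52 → inactive
o3: d²=10 ≤ ρ²=52; F_rep = 30·(-1,-3)/10² = (-0.3000,-0.9000)
F = F_att + ΣF_rep = (-12.8000,-12.1500)
p' = p + 1/4·F = (-0.2000,1.9625)

Fx=-12.8000 Fy=-12.1500 x'=-0.2000 y'=1.9625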